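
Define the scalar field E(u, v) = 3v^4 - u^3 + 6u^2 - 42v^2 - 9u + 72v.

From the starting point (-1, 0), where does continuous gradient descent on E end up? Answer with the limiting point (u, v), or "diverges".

(1, -3)

E is separable, so gradient descent decouples: u follows -∂E/∂u, v follows -∂E/∂v.
∂E/∂u = -3(u - 3)(u - 1); at u=-1 this is -24, so u increases.
∂E/∂v = 12(v - 2)(v - 1)(v + 3); at v=0 this is 72, so v decreases.
u converges to its nearest critical value 1 (a local min of the u-part); v converges to -3. The iterate converges to (1, -3).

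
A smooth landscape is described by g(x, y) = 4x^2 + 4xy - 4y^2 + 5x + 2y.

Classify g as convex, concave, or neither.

g is quadratic, so its Hessian is the constant matrix H = [[8, 4], [4, -8]].
det(H) = -80, tr(H) = 0.
det(H) < 0, so H is indefinite: neither convex nor concave.

neither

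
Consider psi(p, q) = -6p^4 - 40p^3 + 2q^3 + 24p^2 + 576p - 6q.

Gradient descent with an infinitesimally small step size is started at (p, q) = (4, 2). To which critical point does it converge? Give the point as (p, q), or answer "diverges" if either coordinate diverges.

psi is separable, so gradient descent decouples: p follows -∂psi/∂p, q follows -∂psi/∂q.
∂psi/∂p = -24(p - 2)(p + 3)(p + 4); at p=4 this is -2688, so p increases.
∂psi/∂q = 6(q - 1)(q + 1); at q=2 this is 18, so q decreases.
The p-coordinate has no critical point in that direction and runs off to infinity.

diverges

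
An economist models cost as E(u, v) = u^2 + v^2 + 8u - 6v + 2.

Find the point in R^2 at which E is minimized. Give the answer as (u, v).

E(u,v) separates as P(u) + Q(v) + 2, so its minimum is min P + min Q + 2.
P'(u) = 2u + 8 vanishes at u ∈ {-4}; Q'(v) = 2v - 6 vanishes at v ∈ {3}.
Local minima of P (where P''>0): P(-4)=-16. Local minima of Q: Q(3)=-9.
So the global minimum of E is P(-4) + Q(3) + 2 = -16 − 9 + 2 = -23, attained at (-4, 3).

(-4, 3)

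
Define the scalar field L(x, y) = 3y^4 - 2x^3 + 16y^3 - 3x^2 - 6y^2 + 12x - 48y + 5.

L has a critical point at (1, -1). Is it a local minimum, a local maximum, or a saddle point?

local maximum

The mixed partial ∂²L/∂x∂y is 0, so the Hessian at any point is diag(L_xx, L_yy) = diag(-6(2x + 1), 12(3y^2 + 8y - 1)).
At (1, -1): H = diag(-18, -72).
Both eigenvalues are negative, so H is negative definite: a local maximum.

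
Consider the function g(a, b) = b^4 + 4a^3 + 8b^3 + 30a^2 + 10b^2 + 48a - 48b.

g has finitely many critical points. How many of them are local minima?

g separates as a function of a plus a function of b, so ∇g=0 decouples.
∂g/∂a = 12(a + 1)(a + 4) = 0 at a ∈ {-4, -1}; ∂g/∂b = 4(b - 1)(b + 3)(b + 4) = 0 at b ∈ {-4, -3, 1}.
The Hessian is diagonal: diag(g_aa, g_bb). Second derivatives: g_aa(-4)=-36, g_aa(-1)=36; g_bb(-4)=20, g_bb(-3)=-16, g_bb(1)=80.
Local minima occur where both diagonal entries positive: (-1, -4), (-1, 1). Count: 2.

2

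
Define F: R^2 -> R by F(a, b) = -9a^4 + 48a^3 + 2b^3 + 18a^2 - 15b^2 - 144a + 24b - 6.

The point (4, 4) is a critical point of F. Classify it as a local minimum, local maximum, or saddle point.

saddle point

The mixed partial ∂²F/∂a∂b is 0, so the Hessian at any point is diag(F_aa, F_bb) = diag(36(-3a^2 + 8a + 1), 6(2b - 5)).
At (4, 4): H = diag(-540, 18).
The eigenvalues have opposite signs, so H is indefinite: a saddle point.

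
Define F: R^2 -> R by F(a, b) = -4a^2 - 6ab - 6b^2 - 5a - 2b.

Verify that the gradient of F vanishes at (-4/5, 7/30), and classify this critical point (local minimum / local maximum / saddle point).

local maximum

∇F = (-8a - 6b - 5, -6a - 12b - 2); substituting (-4/5, 7/30) gives ∇F = (0, 0), so (-4/5, 7/30) is indeed a critical point.
The Hessian of F is constant: H = [[-8, -6], [-6, -12]].
det(H) = (-8)·(-12) − (-6)² = 60.
det(H) > 0 and tr(H) = -20 < 0, so H is negative definite and the point is a local maximum.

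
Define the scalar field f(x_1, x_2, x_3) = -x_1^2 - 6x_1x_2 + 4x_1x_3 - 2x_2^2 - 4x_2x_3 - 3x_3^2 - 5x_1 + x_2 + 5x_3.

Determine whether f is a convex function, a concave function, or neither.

f is quadratic, so its Hessian is the constant matrix H = [[-2, -6, 4], [-6, -4, -4], [4, -4, -6]].
Leading principal minors: -2, -28, 456.
Neither pattern holds ⇒ H is indefinite ⇒ neither convex nor concave.

neither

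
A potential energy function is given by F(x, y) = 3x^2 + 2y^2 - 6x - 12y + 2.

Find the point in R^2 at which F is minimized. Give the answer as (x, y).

F(x,y) separates as P(x) + Q(y) + 2, so its minimum is min P + min Q + 2.
P'(x) = 6x - 6 vanishes at x ∈ {1}; Q'(y) = 4y - 12 vanishes at y ∈ {3}.
Local minima of P (where P''>0): P(1)=-3. Local minima of Q: Q(3)=-18.
So the global minimum of F is P(1) + Q(3) + 2 = -3 − 18 + 2 = -19, attained at (1, 3).

(1, 3)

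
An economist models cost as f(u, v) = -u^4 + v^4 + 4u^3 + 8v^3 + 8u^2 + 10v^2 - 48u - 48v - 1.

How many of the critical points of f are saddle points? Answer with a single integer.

f separates as a function of u plus a function of v, so ∇f=0 decouples.
∂f/∂u = -4(u - 3)(u - 2)(u + 2) = 0 at u ∈ {-2, 2, 3}; ∂f/∂v = 4(v - 1)(v + 3)(v + 4) = 0 at v ∈ {-4, -3, 1}.
The Hessian is diagonal: diag(f_uu, f_vv). Second derivatives: f_uu(-2)=-80, f_uu(2)=16, f_uu(3)=-20; f_vv(-4)=20, f_vv(-3)=-16, f_vv(1)=80.
Saddle points occur where the two diagonal entries have opposite signs: (-2, -4), (-2, 1), (2, -3), (3, -4), (3, 1). Count: 5.

5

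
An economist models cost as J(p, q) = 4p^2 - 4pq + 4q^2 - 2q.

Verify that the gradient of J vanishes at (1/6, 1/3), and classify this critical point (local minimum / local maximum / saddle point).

∇J = (8p - 4q, -4p + 8q - 2); substituting (1/6, 1/3) gives ∇J = (0, 0), so (1/6, 1/3) is indeed a critical point.
The Hessian of J is constant: H = [[8, -4], [-4, 8]].
det(H) = 8·8 − (-4)² = 48.
det(H) > 0 and tr(H) = 16 > 0, so H is positive definite and the point is a local minimum.

local minimum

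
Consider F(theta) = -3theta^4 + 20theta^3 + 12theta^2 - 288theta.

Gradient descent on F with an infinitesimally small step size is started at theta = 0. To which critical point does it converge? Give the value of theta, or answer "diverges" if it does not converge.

F'(theta) = -12(theta - 4)(theta - 3)(theta + 2), so F'(0) = -288.
Gradient descent moves in the -F' direction, i.e. theta is increasing.
The nearest critical point in that direction is theta = 3, where F'' = 60 > 0 (a local minimum). The iterate converges there.

3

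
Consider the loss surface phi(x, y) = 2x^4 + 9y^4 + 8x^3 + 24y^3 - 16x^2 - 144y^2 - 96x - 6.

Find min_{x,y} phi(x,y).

-1702

phi(x,y) separates as P(x) + Q(y) − 6, so its minimum is min P + min Q − 6.
P'(x) = 8(x - 2)(x + 2)(x + 3) vanishes at x ∈ {-3, -2, 2}; Q'(y) = 36y(y - 2)(y + 4) vanishes at y ∈ {-4, 0, 2}.
Local minima of P (where P''>0): P(-3)=90, P(2)=-160. Local minima of Q: Q(-4)=-1536, Q(2)=-240.
So the global minimum of phi is P(2) + Q(-4) − 6 = -160 − 1536 − 6 = -1702, attained at (2, -4).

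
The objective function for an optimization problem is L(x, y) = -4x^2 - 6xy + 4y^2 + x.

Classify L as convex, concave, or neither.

neither

L is quadratic, so its Hessian is the constant matrix H = [[-8, -6], [-6, 8]].
det(H) = -100, tr(H) = 0.
det(H) < 0, so H is indefinite: neither convex nor concave.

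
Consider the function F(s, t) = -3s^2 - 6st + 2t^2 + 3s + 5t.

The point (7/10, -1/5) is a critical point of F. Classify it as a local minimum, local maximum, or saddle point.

The Hessian of F is constant: H = [[-6, -6], [-6, 4]].
det(H) = (-6)·4 − (-6)² = -60.
Since det(H) < 0, H is indefinite and the critical point is a saddle point.

saddle point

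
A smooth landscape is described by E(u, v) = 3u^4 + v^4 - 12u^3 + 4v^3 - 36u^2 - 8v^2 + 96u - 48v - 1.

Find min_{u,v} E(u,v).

E(u,v) separates as P(u) + Q(v) − 1, so its minimum is min P + min Q − 1.
P'(u) = 12(u - 4)(u - 1)(u + 2) vanishes at u ∈ {-2, 1, 4}; Q'(v) = 4(v - 2)(v + 2)(v + 3) vanishes at v ∈ {-3, -2, 2}.
Local minima of P (where P''>0): P(-2)=-192, P(4)=-192. Local minima of Q: Q(-3)=45, Q(2)=-80.
So the global minimum of E is P(-2) + Q(2) − 1 = -192 − 80 − 1 = -273, attained at (-2, 2).

-273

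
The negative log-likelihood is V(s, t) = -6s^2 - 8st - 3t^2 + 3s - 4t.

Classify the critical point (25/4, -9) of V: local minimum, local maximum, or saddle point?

local maximum

The Hessian of V is constant: H = [[-12, -8], [-8, -6]].
det(H) = (-12)·(-6) − (-8)² = 8.
det(H) > 0 and tr(H) = -18 < 0, so H is negative definite and the point is a local maximum.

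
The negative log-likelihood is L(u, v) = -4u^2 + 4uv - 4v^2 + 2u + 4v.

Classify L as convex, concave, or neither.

concave

L is quadratic, so its Hessian is the constant matrix H = [[-8, 4], [4, -8]].
det(H) = 48, tr(H) = -16.
det(H) > 0 and tr(H) < 0, so H is negative definite everywhere: concave.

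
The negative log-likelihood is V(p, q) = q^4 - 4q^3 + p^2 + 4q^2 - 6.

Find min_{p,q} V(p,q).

-6

V(p,q) separates as A(p) + B(q) − 6, so its minimum is min A + min B − 6.
A'(p) = 2p vanishes at p ∈ {0}; B'(q) = 4q(q - 2)(q - 1) vanishes at q ∈ {0, 1, 2}.
Local minima of A (where A''>0): A(0)=0. Local minima of B: B(0)=0, B(2)=0.
So the global minimum of V is A(0) + B(0) − 6 = 0 + 0 − 6 = -6, attained at (0, 0).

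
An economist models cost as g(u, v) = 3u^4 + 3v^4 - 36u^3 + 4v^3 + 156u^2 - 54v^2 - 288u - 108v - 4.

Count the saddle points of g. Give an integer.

4

g separates as a function of u plus a function of v, so ∇g=0 decouples.
∂g/∂u = 12(u - 4)(u - 3)(u - 2) = 0 at u ∈ {2, 3, 4}; ∂g/∂v = 12(v - 3)(v + 1)(v + 3) = 0 at v ∈ {-3, -1, 3}.
The Hessian is diagonal: diag(g_uu, g_vv). Second derivatives: g_uu(2)=24, g_uu(3)=-12, g_uu(4)=24; g_vv(-3)=144, g_vv(-1)=-96, g_vv(3)=288.
Saddle points occur where the two diagonal entries have opposite signs: (2, -1), (3, -3), (3, 3), (4, -1). Count: 4.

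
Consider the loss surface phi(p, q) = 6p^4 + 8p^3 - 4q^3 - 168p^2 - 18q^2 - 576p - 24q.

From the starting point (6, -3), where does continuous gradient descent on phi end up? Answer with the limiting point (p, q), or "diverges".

(4, -2)

phi is separable, so gradient descent decouples: p follows -∂phi/∂p, q follows -∂phi/∂q.
∂phi/∂p = 24(p - 4)(p + 2)(p + 3); at p=6 this is 3456, so p decreases.
∂phi/∂q = -12(q + 1)(q + 2); at q=-3 this is -24, so q increases.
p converges to its nearest critical value 4 (a local min of the p-part); q converges to -2. The iterate converges to (4, -2).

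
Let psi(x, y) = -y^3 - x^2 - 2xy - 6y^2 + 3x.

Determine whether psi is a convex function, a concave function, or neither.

neither

The term -y^3 is cubic, so the Hessian is not constant.
∂²psi/∂y² = -6y - 12, which takes both signs as y varies (negative for sufficiently large y). A diagonal entry of the Hessian changing sign means the Hessian is neither positive- nor negative-semidefinite on all of R^2.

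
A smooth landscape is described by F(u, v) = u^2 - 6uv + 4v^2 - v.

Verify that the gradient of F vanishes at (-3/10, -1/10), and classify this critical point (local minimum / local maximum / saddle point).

∇F = (2u - 6v, -6u + 8v - 1); substituting (-3/10, -1/10) gives ∇F = (0, 0), so (-3/10, -1/10) is indeed a critical point.
The Hessian of F is constant: H = [[2, -6], [-6, 8]].
det(H) = 2·8 − (-6)² = -20.
Since det(H) < 0, H is indefinite and the critical point is a saddle point.

saddle point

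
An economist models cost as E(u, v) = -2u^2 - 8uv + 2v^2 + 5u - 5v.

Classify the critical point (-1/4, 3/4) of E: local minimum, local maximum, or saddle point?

saddle point

The Hessian of E is constant: H = [[-4, -8], [-8, 4]].
det(H) = (-4)·4 − (-8)² = -80.
Since det(H) < 0, H is indefinite and the critical point is a saddle point.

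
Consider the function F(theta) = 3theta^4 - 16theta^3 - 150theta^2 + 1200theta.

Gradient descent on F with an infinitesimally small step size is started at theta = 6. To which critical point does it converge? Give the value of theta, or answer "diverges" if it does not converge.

5

F'(theta) = 12(theta - 5)(theta - 4)(theta + 5), so F'(6) = 264.
Gradient descent moves in the -F' direction, i.e. theta is decreasing.
The nearest critical point in that direction is theta = 5, where F'' = 120 > 0 (a local minimum). The iterate converges there.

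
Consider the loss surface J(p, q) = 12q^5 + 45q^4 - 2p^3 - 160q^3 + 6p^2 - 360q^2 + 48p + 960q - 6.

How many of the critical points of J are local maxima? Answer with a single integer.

J separates as a function of p plus a function of q, so ∇J=0 decouples.
∂J/∂p = -6(p - 4)(p + 2) = 0 at p ∈ {-2, 4}; ∂J/∂q = 60(q - 2)(q - 1)(q + 2)(q + 4) = 0 at q ∈ {-4, -2, 1, 2}.
The Hessian is diagonal: diag(J_pp, J_qq). Second derivatives: J_pp(-2)=36, J_pp(4)=-36; J_qq(-4)=-3600, J_qq(-2)=1440, J_qq(1)=-900, J_qq(2)=1440.
Local maxima occur where both diagonal entries negative: (4, -4), (4, 1). Count: 2.

2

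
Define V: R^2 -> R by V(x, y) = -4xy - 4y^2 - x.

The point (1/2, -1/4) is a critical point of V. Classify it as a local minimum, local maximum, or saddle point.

The Hessian of V is constant: H = [[0, -4], [-4, -8]].
det(H) = 0·(-8) − (-4)² = -16.
Since det(H) < 0, H is indefinite and the critical point is a saddle point.

saddle point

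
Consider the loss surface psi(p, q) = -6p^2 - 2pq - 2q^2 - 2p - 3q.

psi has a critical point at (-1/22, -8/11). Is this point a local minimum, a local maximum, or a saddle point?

The Hessian of psi is constant: H = [[-12, -2], [-2, -4]].
det(H) = (-12)·(-4) − (-2)² = 44.
det(H) > 0 and tr(H) = -16 < 0, so H is negative definite and the point is a local maximum.

local maximum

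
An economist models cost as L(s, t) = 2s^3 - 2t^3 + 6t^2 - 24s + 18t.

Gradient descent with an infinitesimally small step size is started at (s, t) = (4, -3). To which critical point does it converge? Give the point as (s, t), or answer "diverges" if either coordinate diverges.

(2, -1)

L is separable, so gradient descent decouples: s follows -∂L/∂s, t follows -∂L/∂t.
∂L/∂s = 6(s - 2)(s + 2); at s=4 this is 72, so s decreases.
∂L/∂t = -6(t - 3)(t + 1); at t=-3 this is -72, so t increases.
s converges to its nearest critical value 2 (a local min of the s-part); t converges to -1. The iterate converges to (2, -1).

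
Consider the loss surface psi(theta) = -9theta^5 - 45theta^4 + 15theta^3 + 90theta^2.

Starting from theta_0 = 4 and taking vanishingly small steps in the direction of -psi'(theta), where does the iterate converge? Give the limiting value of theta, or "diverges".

psi'(theta) = -45theta(theta - 1)(theta + 1)(theta + 4), so psi'(4) = -21600.
Gradient descent moves in the -psi' direction, i.e. theta is increasing.
There is no critical point above theta=4, and psi' keeps the same sign, so the iterate runs off to +∞.

diverges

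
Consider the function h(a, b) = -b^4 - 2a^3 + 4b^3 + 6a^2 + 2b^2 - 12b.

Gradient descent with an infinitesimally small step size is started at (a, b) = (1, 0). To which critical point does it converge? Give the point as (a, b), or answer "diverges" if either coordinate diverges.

h is separable, so gradient descent decouples: a follows -∂h/∂a, b follows -∂h/∂b.
∂h/∂a = -6a(a - 2); at a=1 this is 6, so a decreases.
∂h/∂b = -4(b - 3)(b - 1)(b + 1); at b=0 this is -12, so b increases.
a converges to its nearest critical value 0 (a local min of the a-part); b converges to 1. The iterate converges to (0, 1).

(0, 1)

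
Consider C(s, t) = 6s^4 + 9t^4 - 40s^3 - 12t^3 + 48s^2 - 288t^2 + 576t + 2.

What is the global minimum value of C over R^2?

C(s,t) separates as P(s) + Q(t) + 2, so its minimum is min P + min Q + 2.
P'(s) = 24s(s - 4)(s - 1) vanishes at s ∈ {0, 1, 4}; Q'(t) = 36(t - 4)(t - 1)(t + 4) vanishes at t ∈ {-4, 1, 4}.
Local minima of P (where P''>0): P(0)=0, P(4)=-256. Local minima of Q: Q(-4)=-3840, Q(4)=-768.
So the global minimum of C is P(4) + Q(-4) + 2 = -256 − 3840 + 2 = -4094, attained at (4, -4).

-4094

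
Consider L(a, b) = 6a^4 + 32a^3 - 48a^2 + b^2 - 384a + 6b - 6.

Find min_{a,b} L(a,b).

L(a,b) separates as P(a) + Q(b) − 6, so its minimum is min P + min Q − 6.
P'(a) = 24(a - 2)(a + 2)(a + 4) vanishes at a ∈ {-4, -2, 2}; Q'(b) = 2b + 6 vanishes at b ∈ {-3}.
Local minima of P (where P''>0): P(-4)=256, P(2)=-608. Local minima of Q: Q(-3)=-9.
So the global minimum of L is P(2) + Q(-3) − 6 = -608 − 9 − 6 = -623, attained at (2, -3).

-623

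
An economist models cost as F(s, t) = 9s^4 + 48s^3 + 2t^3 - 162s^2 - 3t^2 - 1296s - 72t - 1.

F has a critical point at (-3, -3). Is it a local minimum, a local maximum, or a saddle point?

The mixed partial ∂²F/∂s∂t is 0, so the Hessian at any point is diag(F_ss, F_tt) = diag(36(3s^2 + 8s - 9), 6(2t - 1)).
At (-3, -3): H = diag(-216, -42).
Both eigenvalues are negative, so H is negative definite: a local maximum.

local maximum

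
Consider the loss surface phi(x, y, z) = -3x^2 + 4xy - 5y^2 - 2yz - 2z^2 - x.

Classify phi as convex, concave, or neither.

phi is quadratic, so its Hessian is the constant matrix H = [[-6, 4, 0], [4, -10, -2], [0, -2, -4]].
Leading principal minors: -6, 44, -152.
Signs alternate −, +, − ⇒ H ≺ 0 ⇒ concave.

concave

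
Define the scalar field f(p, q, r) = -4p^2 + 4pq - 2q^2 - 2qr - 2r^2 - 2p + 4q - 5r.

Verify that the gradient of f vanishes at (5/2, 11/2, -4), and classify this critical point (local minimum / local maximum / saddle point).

∇f = (-8p + 4q - 2, 4p - 4q - 2r + 4, -2q - 4r - 5); substituting (5/2, 11/2, -4) gives ∇f = (0, 0, 0), so (5/2, 11/2, -4) is indeed a critical point.
The Hessian is constant: H = [[-8, 4, 0], [4, -4, -2], [0, -2, -4]].
Leading principal minors: Δ₁ = -8, Δ₂ = 16, Δ₃ = -32.
The minors alternate sign starting negative (−, +, −), so H is negative definite: a local maximum.

local maximum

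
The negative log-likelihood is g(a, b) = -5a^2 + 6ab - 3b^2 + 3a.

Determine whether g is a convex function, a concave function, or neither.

concave

g is quadratic, so its Hessian is the constant matrix H = [[-10, 6], [6, -6]].
det(H) = 24, tr(H) = -16.
det(H) > 0 and tr(H) < 0, so H is negative definite everywhere: concave.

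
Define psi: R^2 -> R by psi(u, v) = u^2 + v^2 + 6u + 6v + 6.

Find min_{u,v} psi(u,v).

psi(u,v) separates as P(u) + Q(v) + 6, so its minimum is min P + min Q + 6.
P'(u) = 2u + 6 vanishes at u ∈ {-3}; Q'(v) = 2v + 6 vanishes at v ∈ {-3}.
Local minima of P (where P''>0): P(-3)=-9. Local minima of Q: Q(-3)=-9.
So the global minimum of psi is P(-3) + Q(-3) + 6 = -9 − 9 + 6 = -12, attained at (-3, -3).

-12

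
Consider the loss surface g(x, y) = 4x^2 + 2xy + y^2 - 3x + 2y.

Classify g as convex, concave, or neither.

g is quadratic, so its Hessian is the constant matrix H = [[8, 2], [2, 2]].
det(H) = 12, tr(H) = 10.
det(H) > 0 and tr(H) > 0, so H is positive definite everywhere: convex.

convex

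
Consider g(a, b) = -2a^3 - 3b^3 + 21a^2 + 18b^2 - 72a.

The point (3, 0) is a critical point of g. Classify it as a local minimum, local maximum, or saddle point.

The mixed partial ∂²g/∂a∂b is 0, so the Hessian at any point is diag(g_aa, g_bb) = diag(6(-2a + 7), 18(-b + 2)).
At (3, 0): H = diag(6, 36).
Both eigenvalues are positive, so H is positive definite: a local minimum.

local minimum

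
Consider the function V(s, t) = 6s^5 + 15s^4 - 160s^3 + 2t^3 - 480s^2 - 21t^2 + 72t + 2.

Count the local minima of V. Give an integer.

V separates as a function of s plus a function of t, so ∇V=0 decouples.
∂V/∂s = 30s(s - 4)(s + 2)(s + 4) = 0 at s ∈ {-4, -2, 0, 4}; ∂V/∂t = 6(t - 4)(t - 3) = 0 at t ∈ {3, 4}.
The Hessian is diagonal: diag(V_ss, V_tt). Second derivatives: V_ss(-4)=-1920, V_ss(-2)=720, V_ss(0)=-960, V_ss(4)=5760; V_tt(3)=-6, V_tt(4)=6.
Local minima occur where both diagonal entries positive: (-2, 4), (4, 4). Count: 2.

2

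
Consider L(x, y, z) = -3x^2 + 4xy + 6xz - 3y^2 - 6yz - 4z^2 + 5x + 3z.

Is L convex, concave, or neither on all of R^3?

L is quadratic, so its Hessian is the constant matrix H = [[-6, 4, 6], [4, -6, -6], [6, -6, -8]].
Leading principal minors: -6, 20, -16.
Signs alternate −, +, − ⇒ H ≺ 0 ⇒ concave.

concave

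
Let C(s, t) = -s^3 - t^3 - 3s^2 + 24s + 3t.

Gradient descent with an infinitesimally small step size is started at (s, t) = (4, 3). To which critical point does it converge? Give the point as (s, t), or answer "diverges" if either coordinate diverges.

diverges

C is separable, so gradient descent decouples: s follows -∂C/∂s, t follows -∂C/∂t.
∂C/∂s = -3(s - 2)(s + 4); at s=4 this is -48, so s increases.
∂C/∂t = -3(t - 1)(t + 1); at t=3 this is -24, so t increases.
The s-coordinate has no critical point in that direction and runs off to infinity.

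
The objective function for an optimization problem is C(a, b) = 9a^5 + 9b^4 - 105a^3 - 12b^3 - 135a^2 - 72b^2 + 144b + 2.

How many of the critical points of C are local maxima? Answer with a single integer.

C separates as a function of a plus a function of b, so ∇C=0 decouples.
∂C/∂a = 45a(a - 3)(a + 1)(a + 2) = 0 at a ∈ {-2, -1, 0, 3}; ∂C/∂b = 36(b - 2)(b - 1)(b + 2) = 0 at b ∈ {-2, 1, 2}.
The Hessian is diagonal: diag(C_aa, C_bb). Second derivatives: C_aa(-2)=-450, C_aa(-1)=180, C_aa(0)=-270, C_aa(3)=2700; C_bb(-2)=432, C_bb(1)=-108, C_bb(2)=144.
Local maxima occur where both diagonal entries negative: (-2, 1), (0, 1). Count: 2.

2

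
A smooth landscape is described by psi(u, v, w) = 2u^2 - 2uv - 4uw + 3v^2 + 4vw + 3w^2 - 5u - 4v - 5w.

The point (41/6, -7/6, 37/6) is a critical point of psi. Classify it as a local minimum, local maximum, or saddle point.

local minimum

The Hessian is constant: H = [[4, -2, -4], [-2, 6, 4], [-4, 4, 6]].
Leading principal minors: Δ₁ = 4, Δ₂ = 20, Δ₃ = 24.
All leading minors are positive, so H is positive definite: a local minimum.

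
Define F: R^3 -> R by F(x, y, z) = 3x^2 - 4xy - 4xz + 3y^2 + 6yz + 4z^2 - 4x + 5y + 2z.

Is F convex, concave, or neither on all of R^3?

F is quadratic, so its Hessian is the constant matrix H = [[6, -4, -4], [-4, 6, 6], [-4, 6, 8]].
Leading principal minors: 6, 20, 40.
All positive ⇒ H ≻ 0 ⇒ convex.

convex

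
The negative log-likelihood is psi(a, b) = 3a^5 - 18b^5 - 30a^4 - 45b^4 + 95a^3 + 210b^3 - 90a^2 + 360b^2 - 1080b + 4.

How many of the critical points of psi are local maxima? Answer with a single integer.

4

psi separates as a function of a plus a function of b, so ∇psi=0 decouples.
∂psi/∂a = 15a(a - 4)(a - 3)(a - 1) = 0 at a ∈ {0, 1, 3, 4}; ∂psi/∂b = -90(b - 2)(b - 1)(b + 2)(b + 3) = 0 at b ∈ {-3, -2, 1, 2}.
The Hessian is diagonal: diag(psi_aa, psi_bb). Second derivatives: psi_aa(0)=-180, psi_aa(1)=90, psi_aa(3)=-90, psi_aa(4)=180; psi_bb(-3)=1800, psi_bb(-2)=-1080, psi_bb(1)=1080, psi_bb(2)=-1800.
Local maxima occur where both diagonal entries negative: (0, -2), (0, 2), (3, -2), (3, 2). Count: 4.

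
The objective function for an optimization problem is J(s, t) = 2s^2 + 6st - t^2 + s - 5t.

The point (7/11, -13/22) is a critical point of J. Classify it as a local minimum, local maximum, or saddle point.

The Hessian of J is constant: H = [[4, 6], [6, -2]].
det(H) = 4·(-2) − 6² = -44.
Since det(H) < 0, H is indefinite and the critical point is a saddle point.

saddle point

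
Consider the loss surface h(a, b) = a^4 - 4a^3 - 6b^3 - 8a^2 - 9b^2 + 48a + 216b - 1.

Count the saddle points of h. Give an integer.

3

h separates as a function of a plus a function of b, so ∇h=0 decouples.
∂h/∂a = 4(a - 3)(a - 2)(a + 2) = 0 at a ∈ {-2, 2, 3}; ∂h/∂b = -18(b - 3)(b + 4) = 0 at b ∈ {-4, 3}.
The Hessian is diagonal: diag(h_aa, h_bb). Second derivatives: h_aa(-2)=80, h_aa(2)=-16, h_aa(3)=20; h_bb(-4)=126, h_bb(3)=-126.
Saddle points occur where the two diagonal entries have opposite signs: (-2, 3), (2, -4), (3, 3). Count: 3.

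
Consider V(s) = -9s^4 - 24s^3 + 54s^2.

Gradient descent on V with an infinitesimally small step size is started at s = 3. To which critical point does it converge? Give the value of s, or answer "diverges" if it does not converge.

diverges

V'(s) = -36s(s - 1)(s + 3), so V'(3) = -1296.
Gradient descent moves in the -V' direction, i.e. s is increasing.
There is no critical point above s=3, and V' keeps the same sign, so the iterate runs off to +∞.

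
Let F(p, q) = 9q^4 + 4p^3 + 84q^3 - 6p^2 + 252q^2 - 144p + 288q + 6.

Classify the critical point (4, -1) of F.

local minimum

The mixed partial ∂²F/∂p∂q is 0, so the Hessian at any point is diag(F_pp, F_qq) = diag(12(2p - 1), 36(3q^2 + 14q + 14)).
At (4, -1): H = diag(84, 108).
Both eigenvalues are positive, so H is positive definite: a local minimum.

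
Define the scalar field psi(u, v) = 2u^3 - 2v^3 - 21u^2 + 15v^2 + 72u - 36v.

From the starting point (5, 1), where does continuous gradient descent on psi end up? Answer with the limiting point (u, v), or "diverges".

(4, 2)

psi is separable, so gradient descent decouples: u follows -∂psi/∂u, v follows -∂psi/∂v.
∂psi/∂u = 6(u - 4)(u - 3); at u=5 this is 12, so u decreases.
∂psi/∂v = -6(v - 3)(v - 2); at v=1 this is -12, so v increases.
u converges to its nearest critical value 4 (a local min of the u-part); v converges to 2. The iterate converges to (4, 2).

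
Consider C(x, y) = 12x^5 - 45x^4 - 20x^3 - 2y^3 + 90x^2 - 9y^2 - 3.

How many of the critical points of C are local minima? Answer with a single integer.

2

C separates as a function of x plus a function of y, so ∇C=0 decouples.
∂C/∂x = 60x(x - 3)(x - 1)(x + 1) = 0 at x ∈ {-1, 0, 1, 3}; ∂C/∂y = -6y(y + 3) = 0 at y ∈ {-3, 0}.
The Hessian is diagonal: diag(C_xx, C_yy). Second derivatives: C_xx(-1)=-480, C_xx(0)=180, C_xx(1)=-240, C_xx(3)=1440; C_yy(-3)=18, C_yy(0)=-18.
Local minima occur where both diagonal entries positive: (0, -3), (3, -3). Count: 2.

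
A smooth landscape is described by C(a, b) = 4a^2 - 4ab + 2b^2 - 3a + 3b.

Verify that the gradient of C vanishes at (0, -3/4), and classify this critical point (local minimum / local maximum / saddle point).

local minimum

∇C = (8a - 4b - 3, -4a + 4b + 3); substituting (0, -3/4) gives ∇C = (0, 0), so (0, -3/4) is indeed a critical point.
The Hessian of C is constant: H = [[8, -4], [-4, 4]].
det(H) = 8·4 − (-4)² = 16.
det(H) > 0 and tr(H) = 12 > 0, so H is positive definite and the point is a local minimum.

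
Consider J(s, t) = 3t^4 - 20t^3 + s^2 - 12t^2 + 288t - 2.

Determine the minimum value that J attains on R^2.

J(s,t) separates as P(s) + Q(t) − 2, so its minimum is min P + min Q − 2.
P'(s) = 2s vanishes at s ∈ {0}; Q'(t) = 12(t - 4)(t - 3)(t + 2) vanishes at t ∈ {-2, 3, 4}.
Local minima of P (where P''>0): P(0)=0. Local minima of Q: Q(-2)=-416, Q(4)=448.
So the global minimum of J is P(0) + Q(-2) − 2 = 0 − 416 − 2 = -418, attained at (0, -2).

-418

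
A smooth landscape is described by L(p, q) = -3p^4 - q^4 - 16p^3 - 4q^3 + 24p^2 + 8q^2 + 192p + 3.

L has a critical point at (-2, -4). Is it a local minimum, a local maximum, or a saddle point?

saddle point

The mixed partial ∂²L/∂p∂q is 0, so the Hessian at any point is diag(L_pp, L_qq) = diag(12(-3p^2 - 8p + 4), 4(-3q^2 - 6q + 4)).
At (-2, -4): H = diag(96, -80).
The eigenvalues have opposite signs, so H is indefinite: a saddle point.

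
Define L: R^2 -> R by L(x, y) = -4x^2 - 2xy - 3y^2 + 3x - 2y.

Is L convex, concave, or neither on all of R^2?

concave

L is quadratic, so its Hessian is the constant matrix H = [[-8, -2], [-2, -6]].
det(H) = 44, tr(H) = -14.
det(H) > 0 and tr(H) < 0, so H is negative definite everywhere: concave.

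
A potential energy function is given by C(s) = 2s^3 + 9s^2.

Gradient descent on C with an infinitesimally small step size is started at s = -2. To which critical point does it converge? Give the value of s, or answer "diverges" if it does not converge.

0

C'(s) = 6s(s + 3), so C'(-2) = -12.
Gradient descent moves in the -C' direction, i.e. s is increasing.
The nearest critical point in that direction is s = 0, where C'' = 18 > 0 (a local minimum). The iterate converges there.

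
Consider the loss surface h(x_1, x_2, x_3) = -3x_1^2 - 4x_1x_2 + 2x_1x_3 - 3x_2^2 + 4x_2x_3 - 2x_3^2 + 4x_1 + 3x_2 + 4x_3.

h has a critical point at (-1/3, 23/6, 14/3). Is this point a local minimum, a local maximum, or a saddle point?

The Hessian is constant: H = [[-6, -4, 2], [-4, -6, 4], [2, 4, -4]].
Leading principal minors: Δ₁ = -6, Δ₂ = 20, Δ₃ = -24.
The minors alternate sign starting negative (−, +, −), so H is negative definite: a local maximum.

local maximum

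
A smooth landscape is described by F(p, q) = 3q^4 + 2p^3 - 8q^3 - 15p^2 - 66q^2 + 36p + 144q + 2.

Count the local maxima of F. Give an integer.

F separates as a function of p plus a function of q, so ∇F=0 decouples.
∂F/∂p = 6(p - 3)(p - 2) = 0 at p ∈ {2, 3}; ∂F/∂q = 12(q - 4)(q - 1)(q + 3) = 0 at q ∈ {-3, 1, 4}.
The Hessian is diagonal: diag(F_pp, F_qq). Second derivatives: F_pp(2)=-6, F_pp(3)=6; F_qq(-3)=336, F_qq(1)=-144, F_qq(4)=252.
Local maxima occur where both diagonal entries negative: (2, 1). Count: 1.

1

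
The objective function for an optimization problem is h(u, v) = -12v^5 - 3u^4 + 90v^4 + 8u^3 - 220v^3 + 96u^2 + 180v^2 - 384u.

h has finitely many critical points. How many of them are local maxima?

4

h separates as a function of u plus a function of v, so ∇h=0 decouples.
∂h/∂u = -12(u - 4)(u - 2)(u + 4) = 0 at u ∈ {-4, 2, 4}; ∂h/∂v = -60v(v - 3)(v - 2)(v - 1) = 0 at v ∈ {0, 1, 2, 3}.
The Hessian is diagonal: diag(h_uu, h_vv). Second derivatives: h_uu(-4)=-576, h_uu(2)=144, h_uu(4)=-192; h_vv(0)=360, h_vv(1)=-120, h_vv(2)=120, h_vv(3)=-360.
Local maxima occur where both diagonal entries negative: (-4, 1), (-4, 3), (4, 1), (4, 3). Count: 4.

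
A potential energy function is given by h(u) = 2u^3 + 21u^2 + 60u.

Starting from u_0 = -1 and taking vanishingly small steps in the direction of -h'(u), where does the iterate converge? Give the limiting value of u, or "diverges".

-2

h'(u) = 6(u + 2)(u + 5), so h'(-1) = 24.
Gradient descent moves in the -h' direction, i.e. u is decreasing.
The nearest critical point in that direction is u = -2, where h'' = 18 > 0 (a local minimum). The iterate converges there.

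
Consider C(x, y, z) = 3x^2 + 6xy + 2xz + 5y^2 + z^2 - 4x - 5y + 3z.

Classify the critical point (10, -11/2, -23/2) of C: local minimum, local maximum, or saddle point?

The Hessian is constant: H = [[6, 6, 2], [6, 10, 0], [2, 0, 2]].
Leading principal minors: Δ₁ = 6, Δ₂ = 24, Δ₃ = 8.
All leading minors are positive, so H is positive definite: a local minimum.

local minimum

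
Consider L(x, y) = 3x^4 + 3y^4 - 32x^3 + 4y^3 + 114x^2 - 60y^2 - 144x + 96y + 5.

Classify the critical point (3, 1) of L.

local maximum

The mixed partial ∂²L/∂x∂y is 0, so the Hessian at any point is diag(L_xx, L_yy) = diag(12(3x^2 - 16x + 19), 12(3y^2 + 2y - 10)).
At (3, 1): H = diag(-24, -60).
Both eigenvalues are negative, so H is negative definite: a local maximum.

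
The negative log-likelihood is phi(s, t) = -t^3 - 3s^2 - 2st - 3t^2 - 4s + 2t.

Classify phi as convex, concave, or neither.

neither

The term -t^3 is cubic, so the Hessian is not constant.
∂²phi/∂t² = -6t - 6, which takes both signs as t varies (negative for sufficiently large t). A diagonal entry of the Hessian changing sign means the Hessian is neither positive- nor negative-semidefinite on all of R^2.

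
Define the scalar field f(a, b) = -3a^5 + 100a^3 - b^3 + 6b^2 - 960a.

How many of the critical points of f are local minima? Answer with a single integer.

f separates as a function of a plus a function of b, so ∇f=0 decouples.
∂f/∂a = -15(a - 4)(a - 2)(a + 2)(a + 4) = 0 at a ∈ {-4, -2, 2, 4}; ∂f/∂b = -3b(b - 4) = 0 at b ∈ {0, 4}.
The Hessian is diagonal: diag(f_aa, f_bb). Second derivatives: f_aa(-4)=1440, f_aa(-2)=-720, f_aa(2)=720, f_aa(4)=-1440; f_bb(0)=12, f_bb(4)=-12.
Local minima occur where both diagonal entries positive: (-4, 0), (2, 0). Count: 2.

2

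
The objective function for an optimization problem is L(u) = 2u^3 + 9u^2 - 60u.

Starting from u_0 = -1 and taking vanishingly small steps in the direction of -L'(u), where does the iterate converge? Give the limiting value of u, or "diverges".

2

L'(u) = 6(u - 2)(u + 5), so L'(-1) = -72.
Gradient descent moves in the -L' direction, i.e. u is increasing.
The nearest critical point in that direction is u = 2, where L'' = 42 > 0 (a local minimum). The iterate converges there.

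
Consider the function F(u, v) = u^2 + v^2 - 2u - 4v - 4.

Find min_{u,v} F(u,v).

F(u,v) separates as P(u) + Q(v) − 4, so its minimum is min P + min Q − 4.
P'(u) = 2u - 2 vanishes at u ∈ {1}; Q'(v) = 2v - 4 vanishes at v ∈ {2}.
Local minima of P (where P''>0): P(1)=-1. Local minima of Q: Q(2)=-4.
So the global minimum of F is P(1) + Q(2) − 4 = -1 − 4 − 4 = -9, attained at (1, 2).

-9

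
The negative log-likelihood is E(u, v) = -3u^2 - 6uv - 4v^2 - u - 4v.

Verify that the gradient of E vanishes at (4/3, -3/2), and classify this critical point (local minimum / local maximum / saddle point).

local maximum

∇E = (-6u - 6v - 1, -6u - 8v - 4); substituting (4/3, -3/2) gives ∇E = (0, 0), so (4/3, -3/2) is indeed a critical point.
The Hessian of E is constant: H = [[-6, -6], [-6, -8]].
det(H) = (-6)·(-8) − (-6)² = 12.
det(H) > 0 and tr(H) = -14 < 0, so H is negative definite and the point is a local maximum.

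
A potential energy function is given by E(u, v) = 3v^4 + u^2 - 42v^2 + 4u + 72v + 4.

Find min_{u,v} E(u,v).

E(u,v) separates as P(u) + Q(v) + 4, so its minimum is min P + min Q + 4.
P'(u) = 2u + 4 vanishes at u ∈ {-2}; Q'(v) = 12(v - 2)(v - 1)(v + 3) vanishes at v ∈ {-3, 1, 2}.
Local minima of P (where P''>0): P(-2)=-4. Local minima of Q: Q(-3)=-351, Q(2)=24.
So the global minimum of E is P(-2) + Q(-3) + 4 = -4 − 351 + 4 = -351, attained at (-2, -3).

-351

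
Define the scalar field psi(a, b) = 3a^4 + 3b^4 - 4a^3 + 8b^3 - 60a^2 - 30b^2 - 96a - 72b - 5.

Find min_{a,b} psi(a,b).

psi(a,b) separates as P(a) + Q(b) − 5, so its minimum is min P + min Q − 5.
P'(a) = 12(a - 4)(a + 1)(a + 2) vanishes at a ∈ {-2, -1, 4}; Q'(b) = 12(b - 2)(b + 1)(b + 3) vanishes at b ∈ {-3, -1, 2}.
Local minima of P (where P''>0): P(-2)=32, P(4)=-832. Local minima of Q: Q(-3)=-27, Q(2)=-152.
So the global minimum of psi is P(4) + Q(2) − 5 = -832 − 152 − 5 = -989, attained at (4, 2).

-989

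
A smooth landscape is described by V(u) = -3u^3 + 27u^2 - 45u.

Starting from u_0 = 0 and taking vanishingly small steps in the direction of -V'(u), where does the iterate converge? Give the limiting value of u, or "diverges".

V'(u) = -9(u - 5)(u - 1), so V'(0) = -45.
Gradient descent moves in the -V' direction, i.e. u is increasing.
The nearest critical point in that direction is u = 1, where V'' = 36 > 0 (a local minimum). The iterate converges there.

1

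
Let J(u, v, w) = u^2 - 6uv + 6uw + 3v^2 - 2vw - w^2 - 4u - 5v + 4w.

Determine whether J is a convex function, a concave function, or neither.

J is quadratic, so its Hessian is the constant matrix H = [[2, -6, 6], [-6, 6, -2], [6, -2, -2]].
Leading principal minors: 2, -24, -32.
Neither pattern holds ⇒ H is indefinite ⇒ neither convex nor concave.

neither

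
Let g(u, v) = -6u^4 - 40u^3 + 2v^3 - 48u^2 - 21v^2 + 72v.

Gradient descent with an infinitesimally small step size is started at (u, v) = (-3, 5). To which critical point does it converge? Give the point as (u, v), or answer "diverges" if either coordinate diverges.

g is separable, so gradient descent decouples: u follows -∂g/∂u, v follows -∂g/∂v.
∂g/∂u = -24u(u + 1)(u + 4); at u=-3 this is -144, so u increases.
∂g/∂v = 6(v - 4)(v - 3); at v=5 this is 12, so v decreases.
u converges to its nearest critical value -1 (a local min of the u-part); v converges to 4. The iterate converges to (-1, 4).

(-1, 4)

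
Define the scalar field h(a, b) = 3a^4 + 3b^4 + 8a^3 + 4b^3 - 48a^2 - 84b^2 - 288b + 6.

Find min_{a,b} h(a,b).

h(a,b) separates as P(a) + Q(b) + 6, so its minimum is min P + min Q + 6.
P'(a) = 12a(a - 2)(a + 4) vanishes at a ∈ {-4, 0, 2}; Q'(b) = 12(b - 4)(b + 2)(b + 3) vanishes at b ∈ {-3, -2, 4}.
Local minima of P (where P''>0): P(-4)=-512, P(2)=-80. Local minima of Q: Q(-3)=243, Q(4)=-1472.
So the global minimum of h is P(-4) + Q(4) + 6 = -512 − 1472 + 6 = -1978, attained at (-4, 4).

-1978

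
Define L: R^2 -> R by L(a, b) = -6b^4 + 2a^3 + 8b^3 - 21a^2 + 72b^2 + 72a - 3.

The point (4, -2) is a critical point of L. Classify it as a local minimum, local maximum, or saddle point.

The mixed partial ∂²L/∂a∂b is 0, so the Hessian at any point is diag(L_aa, L_bb) = diag(6(2a - 7), 24(-3b^2 + 2b + 6)).
At (4, -2): H = diag(6, -240).
The eigenvalues have opposite signs, so H is indefinite: a saddle point.

saddle point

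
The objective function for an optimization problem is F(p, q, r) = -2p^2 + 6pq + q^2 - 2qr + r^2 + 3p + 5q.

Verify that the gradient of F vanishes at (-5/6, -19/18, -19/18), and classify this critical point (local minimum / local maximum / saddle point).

saddle point

∇F = (-4p + 6q + 3, 6p + 2q - 2r + 5, -2q + 2r); substituting (-5/6, -19/18, -19/18) gives ∇F = (0, 0, 0), so (-5/6, -19/18, -19/18) is indeed a critical point.
The Hessian is constant: H = [[-4, 6, 0], [6, 2, -2], [0, -2, 2]].
Leading principal minors: Δ₁ = -4, Δ₂ = -44, Δ₃ = -72.
The minors fit neither the all-positive nor the alternating-sign pattern, so H is indefinite: a saddle point.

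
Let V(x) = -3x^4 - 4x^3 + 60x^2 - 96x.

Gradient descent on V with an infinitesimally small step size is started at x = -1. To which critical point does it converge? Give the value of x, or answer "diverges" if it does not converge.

V'(x) = -12(x - 2)(x - 1)(x + 4), so V'(-1) = -216.
Gradient descent moves in the -V' direction, i.e. x is increasing.
The nearest critical point in that direction is x = 1, where V'' = 60 > 0 (a local minimum). The iterate converges there.

1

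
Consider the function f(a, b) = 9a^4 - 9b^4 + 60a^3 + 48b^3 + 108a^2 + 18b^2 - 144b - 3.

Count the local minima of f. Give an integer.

f separates as a function of a plus a function of b, so ∇f=0 decouples.
∂f/∂a = 36a(a + 2)(a + 3) = 0 at a ∈ {-3, -2, 0}; ∂f/∂b = -36(b - 4)(b - 1)(b + 1) = 0 at b ∈ {-1, 1, 4}.
The Hessian is diagonal: diag(f_aa, f_bb). Second derivatives: f_aa(-3)=108, f_aa(-2)=-72, f_aa(0)=216; f_bb(-1)=-360, f_bb(1)=216, f_bb(4)=-540.
Local minima occur where both diagonal entries positive: (-3, 1), (0, 1). Count: 2.

2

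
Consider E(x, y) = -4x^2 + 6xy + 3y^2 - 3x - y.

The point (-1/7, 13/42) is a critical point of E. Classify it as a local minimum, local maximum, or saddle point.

The Hessian of E is constant: H = [[-8, 6], [6, 6]].
det(H) = (-8)·6 − 6² = -84.
Since det(H) < 0, H is indefinite and the critical point is a saddle point.

saddle point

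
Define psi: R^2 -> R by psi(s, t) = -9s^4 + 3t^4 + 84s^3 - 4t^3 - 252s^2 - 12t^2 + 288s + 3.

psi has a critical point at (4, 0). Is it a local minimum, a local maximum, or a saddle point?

local maximum

The mixed partial ∂²psi/∂s∂t is 0, so the Hessian at any point is diag(psi_ss, psi_tt) = diag(36(-3s^2 + 14s - 14), 12(3t^2 - 2t - 2)).
At (4, 0): H = diag(-216, -24).
Both eigenvalues are negative, so H is negative definite: a local maximum.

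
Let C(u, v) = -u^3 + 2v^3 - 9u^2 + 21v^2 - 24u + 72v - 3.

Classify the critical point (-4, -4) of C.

saddle point

The mixed partial ∂²C/∂u∂v is 0, so the Hessian at any point is diag(C_uu, C_vv) = diag(-6(u + 3), 6(2v + 7)).
At (-4, -4): H = diag(6, -6).
The eigenvalues have opposite signs, so H is indefinite: a saddle point.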